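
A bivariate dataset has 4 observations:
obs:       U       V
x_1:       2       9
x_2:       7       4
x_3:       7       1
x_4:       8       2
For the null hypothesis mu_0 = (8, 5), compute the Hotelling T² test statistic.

Step 1 — sample mean vector:
  mean(U) = (2 + 7 + 7 + 8) / 4 = 24/4 = 6
  mean(V) = (9 + 4 + 1 + 2) / 4 = 16/4 = 4
  x̄ = (6, 4),  deviation x̄ - mu_0 = (6, 4) - (8, 5) = (-2, -1).

Step 2 — sample covariance matrix, S[i,j] = (1/(n-1)) · Σ_k (x_{k,i} - mean_i) · (x_{k,j} - mean_j), divisor n-1 = 3:
  S[U,U] = ((-4)·(-4) + (1)·(1) + (1)·(1) + (2)·(2)) / 3 = 22/3 = 7.3333
  S[U,V] = ((-4)·(5) + (1)·(0) + (1)·(-3) + (2)·(-2)) / 3 = -27/3 = -9
  S[V,V] = ((5)·(5) + (0)·(0) + (-3)·(-3) + (-2)·(-2)) / 3 = 38/3 = 12.6667
  S = [[7.3333, -9],
 [-9, 12.6667]].

Step 3 — invert S. det(S) = 7.3333·12.6667 - (-9)² = 11.8889.
  S^{-1} = (1/det) · [[d, -b], [-b, a]] = [[1.0654, 0.757],
 [0.757, 0.6168]].

Step 4 — quadratic form (x̄ - mu_0)^T · S^{-1} · (x̄ - mu_0):
  S^{-1} · (x̄ - mu_0) = (-2.8879, -2.1308),
  (x̄ - mu_0)^T · [...] = (-2)·(-2.8879) + (-1)·(-2.1308) = 7.9065.

Step 5 — scale by n: T² = 4 · 7.9065 = 31.6262.

T² ≈ 31.6262


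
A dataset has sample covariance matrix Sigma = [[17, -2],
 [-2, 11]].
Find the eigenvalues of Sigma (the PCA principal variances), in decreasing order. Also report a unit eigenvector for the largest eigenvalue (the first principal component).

Step 1 — characteristic polynomial of 2×2 Sigma:
  det(Sigma - λI) = λ² - trace · λ + det = 0.
  trace = 17 + 11 = 28, det = 17·11 - (-2)² = 183.
Step 2 — discriminant:
  Δ = trace² - 4·det = 784 - 732 = 52.
Step 3 — eigenvalues:
  λ = (trace ± √Δ)/2 = (28 ± 7.2111)/2,
  λ_1 = 17.6056,  λ_2 = 10.3944.

Step 4 — unit eigenvector for λ_1: solve (Sigma - λ_1 I)v = 0. First row:
  (17 - 17.6056)·v_x + (-2)·v_y = 0, i.e. (-0.6056)·v_x + (-2)·v_y = 0,
  so v ∝ (b, λ_1 - a) = (-2, 0.6056); multiply by -1 so the first entry is positive: u = (2, -0.6056).
  ||u|| = √((2)² + (-0.6056)²) = √(4.3667) ≈ 2.0897,
  v_1 = u/||u|| ≈ (0.9571, -0.2898) (||v_1|| = 1).

λ_1 = 17.6056,  λ_2 = 10.3944;  v_1 ≈ (0.9571, -0.2898)


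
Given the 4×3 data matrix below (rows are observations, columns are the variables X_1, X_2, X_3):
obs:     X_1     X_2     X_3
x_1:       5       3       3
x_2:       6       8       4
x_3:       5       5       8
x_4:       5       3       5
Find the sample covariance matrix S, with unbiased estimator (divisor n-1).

Step 1 — column means:
  mean(X_1) = (5 + 6 + 5 + 5) / 4 = 21/4 = 5.25
  mean(X_2) = (3 + 8 + 5 + 3) / 4 = 19/4 = 4.75
  mean(X_3) = (3 + 4 + 8 + 5) / 4 = 20/4 = 5

Step 2 — sample covariance S[i,j] = (1/(n-1)) · Σ_k (x_{k,i} - mean_i) · (x_{k,j} - mean_j), with n-1 = 3.
  S[X_1,X_1] = ((-0.25)·(-0.25) + (0.75)·(0.75) + (-0.25)·(-0.25) + (-0.25)·(-0.25)) / 3 = 0.75/3 = 0.25
  S[X_1,X_2] = ((-0.25)·(-1.75) + (0.75)·(3.25) + (-0.25)·(0.25) + (-0.25)·(-1.75)) / 3 = 3.25/3 = 1.0833
  S[X_1,X_3] = ((-0.25)·(-2) + (0.75)·(-1) + (-0.25)·(3) + (-0.25)·(0)) / 3 = -1/3 = -0.3333
  S[X_2,X_2] = ((-1.75)·(-1.75) + (3.25)·(3.25) + (0.25)·(0.25) + (-1.75)·(-1.75)) / 3 = 16.75/3 = 5.5833
  S[X_2,X_3] = ((-1.75)·(-2) + (3.25)·(-1) + (0.25)·(3) + (-1.75)·(0)) / 3 = 1/3 = 0.3333
  S[X_3,X_3] = ((-2)·(-2) + (-1)·(-1) + (3)·(3) + (0)·(0)) / 3 = 14/3 = 4.6667

S is symmetric (S[j,i] = S[i,j]). Assembling:

S = [[0.25, 1.0833, -0.3333],
 [1.0833, 5.5833, 0.3333],
 [-0.3333, 0.3333, 4.6667]]


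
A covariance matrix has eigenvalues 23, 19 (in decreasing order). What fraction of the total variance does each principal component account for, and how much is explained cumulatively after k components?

Step 1 — total variance = trace(Sigma) = Σ λ_i = 23 + 19 = 42.

Step 2 — fraction explained by component i = λ_i / Σ λ:
  PC1: 23/42 = 0.5476
  PC2: 19/42 = 0.4524

Step 3 — cumulative fraction after k components = (λ_1 + ... + λ_k) / Σ λ:
  k = 1: 23/42 = 0.5476
  k = 2: (23 + 19)/42 = 42/42 = 1

Summary (fraction, with percent):

explained: PC1 0.5476 (54.76%), PC2 0.4524 (45.24%);  cumulative: 0.5476, 1


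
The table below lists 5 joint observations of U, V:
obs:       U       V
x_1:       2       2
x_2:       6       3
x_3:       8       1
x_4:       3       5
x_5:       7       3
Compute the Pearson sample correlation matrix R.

Step 1 — column means:
  mean(U) = (2 + 6 + 8 + 3 + 7) / 5 = 26/5 = 5.2
  mean(V) = (2 + 3 + 1 + 5 + 3) / 5 = 14/5 = 2.8

Step 2 — sample variances and covariances s[i,j] = (1/(n-1)) · Σ_k (x_{k,i} - mean_i) · (x_{k,j} - mean_j), with n-1 = 4:
  s[U,U] = ((-3.2)·(-3.2) + (0.8)·(0.8) + (2.8)·(2.8) + (-2.2)·(-2.2) + (1.8)·(1.8)) / 4 = 26.8/4 = 6.7
  s[U,V] = ((-3.2)·(-0.8) + (0.8)·(0.2) + (2.8)·(-1.8) + (-2.2)·(2.2) + (1.8)·(0.2)) / 4 = -6.8/4 = -1.7
  s[V,V] = ((-0.8)·(-0.8) + (0.2)·(0.2) + (-1.8)·(-1.8) + (2.2)·(2.2) + (0.2)·(0.2)) / 4 = 8.8/4 = 2.2
  Sample standard deviations s_i = √(s[i,i]):
  s(U) = √(6.7) = 2.5884
  s(V) = √(2.2) = 1.4832

Step 3 — r_{ij} = s_{ij} / (s_i · s_j):
  r[U,U] = 1 (diagonal).
  r[U,V] = -1.7 / (2.5884 · 1.4832) = -1.7 / 3.8393 = -0.4428
  r[V,V] = 1 (diagonal).

R is symmetric with unit diagonal. Assembling:

R = [[1, -0.4428],
 [-0.4428, 1]]


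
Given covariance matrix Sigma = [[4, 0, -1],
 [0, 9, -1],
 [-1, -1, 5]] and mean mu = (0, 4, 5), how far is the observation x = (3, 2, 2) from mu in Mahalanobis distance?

Step 1 — centre the observation: (x - mu) = (3, -2, -3).

Step 2 — invert Sigma (cofactor / det for 3×3, or solve directly):
  Sigma^{-1} = [[0.2635, 0.006, 0.0539],
 [0.006, 0.1138, 0.024],
 [0.0539, 0.024, 0.2156]].

Step 3 — form the quadratic (x - mu)^T · Sigma^{-1} · (x - mu):
  Sigma^{-1} · (x - mu) = (0.6168, -0.2814, -0.5329).
  (x - mu)^T · [Sigma^{-1} · (x - mu)] = (3)·(0.6168) + (-2)·(-0.2814) + (-3)·(-0.5329) = 4.012.

Step 4 — take square root: d = √(4.012) ≈ 2.003.

d(x, mu) = √(4.012) ≈ 2.003


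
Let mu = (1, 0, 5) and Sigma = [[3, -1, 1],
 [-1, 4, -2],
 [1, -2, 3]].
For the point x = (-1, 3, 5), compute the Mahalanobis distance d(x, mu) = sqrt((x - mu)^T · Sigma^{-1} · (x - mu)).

Step 1 — centre the observation: (x - mu) = (-2, 3, 0).

Step 2 — invert Sigma (cofactor / det for 3×3, or solve directly):
  Sigma^{-1} = [[0.381, 0.0476, -0.0952],
 [0.0476, 0.381, 0.2381],
 [-0.0952, 0.2381, 0.5238]].

Step 3 — form the quadratic (x - mu)^T · Sigma^{-1} · (x - mu):
  Sigma^{-1} · (x - mu) = (-0.619, 1.0476, 0.9048).
  (x - mu)^T · [Sigma^{-1} · (x - mu)] = (-2)·(-0.619) + (3)·(1.0476) + (0)·(0.9048) = 4.381.

Step 4 — take square root: d = √(4.381) ≈ 2.0931.

d(x, mu) = √(4.381) ≈ 2.0931


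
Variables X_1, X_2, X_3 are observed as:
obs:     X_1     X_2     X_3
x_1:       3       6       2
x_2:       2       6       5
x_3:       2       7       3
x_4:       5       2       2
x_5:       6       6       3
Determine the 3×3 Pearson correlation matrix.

Step 1 — column means:
  mean(X_1) = (3 + 2 + 2 + 5 + 6) / 5 = 18/5 = 3.6
  mean(X_2) = (6 + 6 + 7 + 2 + 6) / 5 = 27/5 = 5.4
  mean(X_3) = (2 + 5 + 3 + 2 + 3) / 5 = 15/5 = 3

Step 2 — sample variances and covariances s[i,j] = (1/(n-1)) · Σ_k (x_{k,i} - mean_i) · (x_{k,j} - mean_j), with n-1 = 4:
  s[X_1,X_1] = ((-0.6)·(-0.6) + (-1.6)·(-1.6) + (-1.6)·(-1.6) + (1.4)·(1.4) + (2.4)·(2.4)) / 4 = 13.2/4 = 3.3
  s[X_1,X_2] = ((-0.6)·(0.6) + (-1.6)·(0.6) + (-1.6)·(1.6) + (1.4)·(-3.4) + (2.4)·(0.6)) / 4 = -7.2/4 = -1.8
  s[X_1,X_3] = ((-0.6)·(-1) + (-1.6)·(2) + (-1.6)·(0) + (1.4)·(-1) + (2.4)·(0)) / 4 = -4/4 = -1
  s[X_2,X_2] = ((0.6)·(0.6) + (0.6)·(0.6) + (1.6)·(1.6) + (-3.4)·(-3.4) + (0.6)·(0.6)) / 4 = 15.2/4 = 3.8
  s[X_2,X_3] = ((0.6)·(-1) + (0.6)·(2) + (1.6)·(0) + (-3.4)·(-1) + (0.6)·(0)) / 4 = 4/4 = 1
  s[X_3,X_3] = ((-1)·(-1) + (2)·(2) + (0)·(0) + (-1)·(-1) + (0)·(0)) / 4 = 6/4 = 1.5
  Sample standard deviations s_i = √(s[i,i]):
  s(X_1) = √(3.3) = 1.8166
  s(X_2) = √(3.8) = 1.9494
  s(X_3) = √(1.5) = 1.2247

Step 3 — r_{ij} = s_{ij} / (s_i · s_j):
  r[X_1,X_1] = 1 (diagonal).
  r[X_1,X_2] = -1.8 / (1.8166 · 1.9494) = -1.8 / 3.5412 = -0.5083
  r[X_1,X_3] = -1 / (1.8166 · 1.2247) = -1 / 2.2249 = -0.4495
  r[X_2,X_2] = 1 (diagonal).
  r[X_2,X_3] = 1 / (1.9494 · 1.2247) = 1 / 2.3875 = 0.4189
  r[X_3,X_3] = 1 (diagonal).

R is symmetric with unit diagonal. Assembling:

R = [[1, -0.5083, -0.4495],
 [-0.5083, 1, 0.4189],
 [-0.4495, 0.4189, 1]]


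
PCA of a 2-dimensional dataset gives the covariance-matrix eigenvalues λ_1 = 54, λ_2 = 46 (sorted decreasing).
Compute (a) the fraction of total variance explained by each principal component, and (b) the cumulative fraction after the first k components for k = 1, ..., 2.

Step 1 — total variance = trace(Sigma) = Σ λ_i = 54 + 46 = 100.

Step 2 — fraction explained by component i = λ_i / Σ λ:
  PC1: 54/100 = 0.54
  PC2: 46/100 = 0.46

Step 3 — cumulative fraction after k components = (λ_1 + ... + λ_k) / Σ λ:
  k = 1: 54/100 = 0.54
  k = 2: (54 + 46)/100 = 100/100 = 1

Summary (fraction, with percent):

explained: PC1 0.54 (54%), PC2 0.46 (46%);  cumulative: 0.54, 1


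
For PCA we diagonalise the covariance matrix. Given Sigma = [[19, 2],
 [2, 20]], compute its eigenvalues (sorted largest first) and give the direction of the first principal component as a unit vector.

Step 1 — characteristic polynomial of 2×2 Sigma:
  det(Sigma - λI) = λ² - trace · λ + det = 0.
  trace = 19 + 20 = 39, det = 19·20 - (2)² = 376.
Step 2 — discriminant:
  Δ = trace² - 4·det = 1521 - 1504 = 17.
Step 3 — eigenvalues:
  λ = (trace ± √Δ)/2 = (39 ± 4.1231)/2,
  λ_1 = 21.5616,  λ_2 = 17.4384.

Step 4 — unit eigenvector for λ_1: solve (Sigma - λ_1 I)v = 0. First row:
  (19 - 21.5616)·v_x + (2)·v_y = 0, i.e. (-2.5616)·v_x + (2)·v_y = 0,
  so v ∝ (b, λ_1 - a) = (2, 2.5616) = u.
  ||u|| = √((2)² + (2.5616)²) = √(10.5616) ≈ 3.2499,
  v_1 = u/||u|| ≈ (0.6154, 0.7882) (||v_1|| = 1).

λ_1 = 21.5616,  λ_2 = 17.4384;  v_1 ≈ (0.6154, 0.7882)


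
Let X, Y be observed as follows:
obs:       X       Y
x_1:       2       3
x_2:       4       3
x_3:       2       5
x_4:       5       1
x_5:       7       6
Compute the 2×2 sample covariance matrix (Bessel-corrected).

Step 1 — column means:
  mean(X) = (2 + 4 + 2 + 5 + 7) / 5 = 20/5 = 4
  mean(Y) = (3 + 3 + 5 + 1 + 6) / 5 = 18/5 = 3.6

Step 2 — sample covariance S[i,j] = (1/(n-1)) · Σ_k (x_{k,i} - mean_i) · (x_{k,j} - mean_j), with n-1 = 4.
  S[X,X] = ((-2)·(-2) + (0)·(0) + (-2)·(-2) + (1)·(1) + (3)·(3)) / 4 = 18/4 = 4.5
  S[X,Y] = ((-2)·(-0.6) + (0)·(-0.6) + (-2)·(1.4) + (1)·(-2.6) + (3)·(2.4)) / 4 = 3/4 = 0.75
  S[Y,Y] = ((-0.6)·(-0.6) + (-0.6)·(-0.6) + (1.4)·(1.4) + (-2.6)·(-2.6) + (2.4)·(2.4)) / 4 = 15.2/4 = 3.8

S is symmetric (S[j,i] = S[i,j]). Assembling:

S = [[4.5, 0.75],
 [0.75, 3.8]]


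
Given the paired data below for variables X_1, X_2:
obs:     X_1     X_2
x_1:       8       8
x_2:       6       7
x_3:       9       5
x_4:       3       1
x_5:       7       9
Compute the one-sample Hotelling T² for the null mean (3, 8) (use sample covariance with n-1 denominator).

Step 1 — sample mean vector:
  mean(X_1) = (8 + 6 + 9 + 3 + 7) / 5 = 33/5 = 6.6
  mean(X_2) = (8 + 7 + 5 + 1 + 9) / 5 = 30/5 = 6
  x̄ = (6.6, 6),  deviation x̄ - mu_0 = (6.6, 6) - (3, 8) = (3.6, -2).

Step 2 — sample covariance matrix, S[i,j] = (1/(n-1)) · Σ_k (x_{k,i} - mean_i) · (x_{k,j} - mean_j), divisor n-1 = 4:
  S[X_1,X_1] = ((1.4)·(1.4) + (-0.6)·(-0.6) + (2.4)·(2.4) + (-3.6)·(-3.6) + (0.4)·(0.4)) / 4 = 21.2/4 = 5.3
  S[X_1,X_2] = ((1.4)·(2) + (-0.6)·(1) + (2.4)·(-1) + (-3.6)·(-5) + (0.4)·(3)) / 4 = 19/4 = 4.75
  S[X_2,X_2] = ((2)·(2) + (1)·(1) + (-1)·(-1) + (-5)·(-5) + (3)·(3)) / 4 = 40/4 = 10
  S = [[5.3, 4.75],
 [4.75, 10]].

Step 3 — invert S. det(S) = 5.3·10 - (4.75)² = 30.4375.
  S^{-1} = (1/det) · [[d, -b], [-b, a]] = [[0.3285, -0.1561],
 [-0.1561, 0.1741]].

Step 4 — quadratic form (x̄ - mu_0)^T · S^{-1} · (x̄ - mu_0):
  S^{-1} · (x̄ - mu_0) = (1.4949, -0.9101),
  (x̄ - mu_0)^T · [...] = (3.6)·(1.4949) + (-2)·(-0.9101) = 7.2016.

Step 5 — scale by n: T² = 5 · 7.2016 = 36.0082.

T² ≈ 36.0082


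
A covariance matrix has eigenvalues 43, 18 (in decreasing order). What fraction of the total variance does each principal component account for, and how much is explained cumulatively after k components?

Step 1 — total variance = trace(Sigma) = Σ λ_i = 43 + 18 = 61.

Step 2 — fraction explained by component i = λ_i / Σ λ:
  PC1: 43/61 = 0.7049
  PC2: 18/61 = 0.2951

Step 3 — cumulative fraction after k components = (λ_1 + ... + λ_k) / Σ λ:
  k = 1: 43/61 = 0.7049
  k = 2: (43 + 18)/61 = 61/61 = 1

Summary (fraction, with percent):

explained: PC1 0.7049 (70.49%), PC2 0.2951 (29.51%);  cumulative: 0.7049, 1


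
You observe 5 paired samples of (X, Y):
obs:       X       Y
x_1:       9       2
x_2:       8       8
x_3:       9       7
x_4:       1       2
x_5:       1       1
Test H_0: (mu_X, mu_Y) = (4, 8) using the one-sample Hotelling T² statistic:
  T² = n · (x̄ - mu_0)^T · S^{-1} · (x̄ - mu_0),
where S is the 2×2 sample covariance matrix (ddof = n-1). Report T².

Step 1 — sample mean vector:
  mean(X) = (9 + 8 + 9 + 1 + 1) / 5 = 28/5 = 5.6
  mean(Y) = (2 + 8 + 7 + 2 + 1) / 5 = 20/5 = 4
  x̄ = (5.6, 4),  deviation x̄ - mu_0 = (5.6, 4) - (4, 8) = (1.6, -4).

Step 2 — sample covariance matrix, S[i,j] = (1/(n-1)) · Σ_k (x_{k,i} - mean_i) · (x_{k,j} - mean_j), divisor n-1 = 4:
  S[X,X] = ((3.4)·(3.4) + (2.4)·(2.4) + (3.4)·(3.4) + (-4.6)·(-4.6) + (-4.6)·(-4.6)) / 4 = 71.2/4 = 17.8
  S[X,Y] = ((3.4)·(-2) + (2.4)·(4) + (3.4)·(3) + (-4.6)·(-2) + (-4.6)·(-3)) / 4 = 36/4 = 9
  S[Y,Y] = ((-2)·(-2) + (4)·(4) + (3)·(3) + (-2)·(-2) + (-3)·(-3)) / 4 = 42/4 = 10.5
  S = [[17.8, 9],
 [9, 10.5]].

Step 3 — invert S. det(S) = 17.8·10.5 - (9)² = 105.9.
  S^{-1} = (1/det) · [[d, -b], [-b, a]] = [[0.0992, -0.085],
 [-0.085, 0.1681]].

Step 4 — quadratic form (x̄ - mu_0)^T · S^{-1} · (x̄ - mu_0):
  S^{-1} · (x̄ - mu_0) = (0.4986, -0.8083),
  (x̄ - mu_0)^T · [...] = (1.6)·(0.4986) + (-4)·(-0.8083) = 4.031.

Step 5 — scale by n: T² = 5 · 4.031 = 20.1549.

T² ≈ 20.1549


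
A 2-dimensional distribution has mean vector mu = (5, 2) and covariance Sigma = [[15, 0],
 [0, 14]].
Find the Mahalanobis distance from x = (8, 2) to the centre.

Step 1 — centre the observation: (x - mu) = (3, 0).

Step 2 — invert Sigma. det(Sigma) = 15·14 - (0)² = 210.
  Sigma^{-1} = (1/det) · [[d, -b], [-b, a]] = [[0.0667, 0],
 [0, 0.0714]].

Step 3 — form the quadratic (x - mu)^T · Sigma^{-1} · (x - mu):
  Sigma^{-1} · (x - mu) = (0.2, 0).
  (x - mu)^T · [Sigma^{-1} · (x - mu)] = (3)·(0.2) + (0)·(0) = 0.6.

Step 4 — take square root: d = √(0.6) ≈ 0.7746.

d(x, mu) = √(0.6) ≈ 0.7746


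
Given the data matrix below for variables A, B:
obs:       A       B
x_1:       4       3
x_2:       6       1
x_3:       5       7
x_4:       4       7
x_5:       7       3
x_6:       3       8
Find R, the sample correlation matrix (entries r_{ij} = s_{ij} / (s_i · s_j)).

Step 1 — column means:
  mean(A) = (4 + 6 + 5 + 4 + 7 + 3) / 6 = 29/6 = 4.8333
  mean(B) = (3 + 1 + 7 + 7 + 3 + 8) / 6 = 29/6 = 4.8333

Step 2 — sample variances and covariances s[i,j] = (1/(n-1)) · Σ_k (x_{k,i} - mean_i) · (x_{k,j} - mean_j), with n-1 = 5:
  s[A,A] = ((-0.8333)·(-0.8333) + (1.1667)·(1.1667) + (0.1667)·(0.1667) + (-0.8333)·(-0.8333) + (2.1667)·(2.1667) + (-1.8333)·(-1.8333)) / 5 = 10.8333/5 = 2.1667
  s[A,B] = ((-0.8333)·(-1.8333) + (1.1667)·(-3.8333) + (0.1667)·(2.1667) + (-0.8333)·(2.1667) + (2.1667)·(-1.8333) + (-1.8333)·(3.1667)) / 5 = -14.1667/5 = -2.8333
  s[B,B] = ((-1.8333)·(-1.8333) + (-3.8333)·(-3.8333) + (2.1667)·(2.1667) + (2.1667)·(2.1667) + (-1.8333)·(-1.8333) + (3.1667)·(3.1667)) / 5 = 40.8333/5 = 8.1667
  Sample standard deviations s_i = √(s[i,i]):
  s(A) = √(2.1667) = 1.472
  s(B) = √(8.1667) = 2.8577

Step 3 — r_{ij} = s_{ij} / (s_i · s_j):
  r[A,A] = 1 (diagonal).
  r[A,B] = -2.8333 / (1.472 · 2.8577) = -2.8333 / 4.2065 = -0.6736
  r[B,B] = 1 (diagonal).

R is symmetric with unit diagonal. Assembling:

R = [[1, -0.6736],
 [-0.6736, 1]]


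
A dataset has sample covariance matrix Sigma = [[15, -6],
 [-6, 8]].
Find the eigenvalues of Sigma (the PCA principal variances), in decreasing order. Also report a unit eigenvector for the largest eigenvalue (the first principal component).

Step 1 — characteristic polynomial of 2×2 Sigma:
  det(Sigma - λI) = λ² - trace · λ + det = 0.
  trace = 15 + 8 = 23, det = 15·8 - (-6)² = 84.
Step 2 — discriminant:
  Δ = trace² - 4·det = 529 - 336 = 193.
Step 3 — eigenvalues:
  λ = (trace ± √Δ)/2 = (23 ± 13.8924)/2,
  λ_1 = 18.4462,  λ_2 = 4.5538.

Step 4 — unit eigenvector for λ_1: solve (Sigma - λ_1 I)v = 0. First row:
  (15 - 18.4462)·v_x + (-6)·v_y = 0, i.e. (-3.4462)·v_x + (-6)·v_y = 0,
  so v ∝ (b, λ_1 - a) = (-6, 3.4462); multiply by -1 so the first entry is positive: u = (6, -3.4462).
  ||u|| = √((6)² + (-3.4462)²) = √(47.8764) ≈ 6.9193,
  v_1 = u/||u|| ≈ (0.8671, -0.4981) (||v_1|| = 1).

λ_1 = 18.4462,  λ_2 = 4.5538;  v_1 ≈ (0.8671, -0.4981)


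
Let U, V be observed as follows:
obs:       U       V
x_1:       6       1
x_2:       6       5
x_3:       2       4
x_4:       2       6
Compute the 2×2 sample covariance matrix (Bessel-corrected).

Step 1 — column means:
  mean(U) = (6 + 6 + 2 + 2) / 4 = 16/4 = 4
  mean(V) = (1 + 5 + 4 + 6) / 4 = 16/4 = 4

Step 2 — sample covariance S[i,j] = (1/(n-1)) · Σ_k (x_{k,i} - mean_i) · (x_{k,j} - mean_j), with n-1 = 3.
  S[U,U] = ((2)·(2) + (2)·(2) + (-2)·(-2) + (-2)·(-2)) / 3 = 16/3 = 5.3333
  S[U,V] = ((2)·(-3) + (2)·(1) + (-2)·(0) + (-2)·(2)) / 3 = -8/3 = -2.6667
  S[V,V] = ((-3)·(-3) + (1)·(1) + (0)·(0) + (2)·(2)) / 3 = 14/3 = 4.6667

S is symmetric (S[j,i] = S[i,j]). Assembling:

S = [[5.3333, -2.6667],
 [-2.6667, 4.6667]]


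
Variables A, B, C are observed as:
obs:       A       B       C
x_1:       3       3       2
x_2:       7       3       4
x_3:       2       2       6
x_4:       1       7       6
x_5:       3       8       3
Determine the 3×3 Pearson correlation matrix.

Step 1 — column means:
  mean(A) = (3 + 7 + 2 + 1 + 3) / 5 = 16/5 = 3.2
  mean(B) = (3 + 3 + 2 + 7 + 8) / 5 = 23/5 = 4.6
  mean(C) = (2 + 4 + 6 + 6 + 3) / 5 = 21/5 = 4.2

Step 2 — sample variances and covariances s[i,j] = (1/(n-1)) · Σ_k (x_{k,i} - mean_i) · (x_{k,j} - mean_j), with n-1 = 4:
  s[A,A] = ((-0.2)·(-0.2) + (3.8)·(3.8) + (-1.2)·(-1.2) + (-2.2)·(-2.2) + (-0.2)·(-0.2)) / 4 = 20.8/4 = 5.2
  s[A,B] = ((-0.2)·(-1.6) + (3.8)·(-1.6) + (-1.2)·(-2.6) + (-2.2)·(2.4) + (-0.2)·(3.4)) / 4 = -8.6/4 = -2.15
  s[A,C] = ((-0.2)·(-2.2) + (3.8)·(-0.2) + (-1.2)·(1.8) + (-2.2)·(1.8) + (-0.2)·(-1.2)) / 4 = -6.2/4 = -1.55
  s[B,B] = ((-1.6)·(-1.6) + (-1.6)·(-1.6) + (-2.6)·(-2.6) + (2.4)·(2.4) + (3.4)·(3.4)) / 4 = 29.2/4 = 7.3
  s[B,C] = ((-1.6)·(-2.2) + (-1.6)·(-0.2) + (-2.6)·(1.8) + (2.4)·(1.8) + (3.4)·(-1.2)) / 4 = -0.6/4 = -0.15
  s[C,C] = ((-2.2)·(-2.2) + (-0.2)·(-0.2) + (1.8)·(1.8) + (1.8)·(1.8) + (-1.2)·(-1.2)) / 4 = 12.8/4 = 3.2
  Sample standard deviations s_i = √(s[i,i]):
  s(A) = √(5.2) = 2.2804
  s(B) = √(7.3) = 2.7019
  s(C) = √(3.2) = 1.7889

Step 3 — r_{ij} = s_{ij} / (s_i · s_j):
  r[A,A] = 1 (diagonal).
  r[A,B] = -2.15 / (2.2804 · 2.7019) = -2.15 / 6.1612 = -0.349
  r[A,C] = -1.55 / (2.2804 · 1.7889) = -1.55 / 4.0792 = -0.38
  r[B,B] = 1 (diagonal).
  r[B,C] = -0.15 / (2.7019 · 1.7889) = -0.15 / 4.8332 = -0.031
  r[C,C] = 1 (diagonal).

R is symmetric with unit diagonal. Assembling:

R = [[1, -0.349, -0.38],
 [-0.349, 1, -0.031],
 [-0.38, -0.031, 1]]


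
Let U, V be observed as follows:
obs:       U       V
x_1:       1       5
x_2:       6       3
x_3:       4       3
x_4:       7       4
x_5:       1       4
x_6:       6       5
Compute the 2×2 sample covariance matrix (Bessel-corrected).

Step 1 — column means:
  mean(U) = (1 + 6 + 4 + 7 + 1 + 6) / 6 = 25/6 = 4.1667
  mean(V) = (5 + 3 + 3 + 4 + 4 + 5) / 6 = 24/6 = 4

Step 2 — sample covariance S[i,j] = (1/(n-1)) · Σ_k (x_{k,i} - mean_i) · (x_{k,j} - mean_j), with n-1 = 5.
  S[U,U] = ((-3.1667)·(-3.1667) + (1.8333)·(1.8333) + (-0.1667)·(-0.1667) + (2.8333)·(2.8333) + (-3.1667)·(-3.1667) + (1.8333)·(1.8333)) / 5 = 34.8333/5 = 6.9667
  S[U,V] = ((-3.1667)·(1) + (1.8333)·(-1) + (-0.1667)·(-1) + (2.8333)·(0) + (-3.1667)·(0) + (1.8333)·(1)) / 5 = -3/5 = -0.6
  S[V,V] = ((1)·(1) + (-1)·(-1) + (-1)·(-1) + (0)·(0) + (0)·(0) + (1)·(1)) / 5 = 4/5 = 0.8

S is symmetric (S[j,i] = S[i,j]). Assembling:

S = [[6.9667, -0.6],
 [-0.6, 0.8]]


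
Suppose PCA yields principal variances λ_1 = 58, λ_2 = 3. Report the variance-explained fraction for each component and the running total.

Step 1 — total variance = trace(Sigma) = Σ λ_i = 58 + 3 = 61.

Step 2 — fraction explained by component i = λ_i / Σ λ:
  PC1: 58/61 = 0.9508
  PC2: 3/61 = 0.0492

Step 3 — cumulative fraction after k components = (λ_1 + ... + λ_k) / Σ λ:
  k = 1: 58/61 = 0.9508
  k = 2: (58 + 3)/61 = 61/61 = 1

Summary (fraction, with percent):

explained: PC1 0.9508 (95.08%), PC2 0.0492 (4.92%);  cumulative: 0.9508, 1


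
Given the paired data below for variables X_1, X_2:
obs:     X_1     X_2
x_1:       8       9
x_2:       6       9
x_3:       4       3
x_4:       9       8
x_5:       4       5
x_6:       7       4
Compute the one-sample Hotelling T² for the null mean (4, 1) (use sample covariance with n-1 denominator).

Step 1 — sample mean vector:
  mean(X_1) = (8 + 6 + 4 + 9 + 4 + 7) / 6 = 38/6 = 6.3333
  mean(X_2) = (9 + 9 + 3 + 8 + 5 + 4) / 6 = 38/6 = 6.3333
  x̄ = (6.3333, 6.3333),  deviation x̄ - mu_0 = (6.3333, 6.3333) - (4, 1) = (2.3333, 5.3333).

Step 2 — sample covariance matrix, S[i,j] = (1/(n-1)) · Σ_k (x_{k,i} - mean_i) · (x_{k,j} - mean_j), divisor n-1 = 5:
  S[X_1,X_1] = ((1.6667)·(1.6667) + (-0.3333)·(-0.3333) + (-2.3333)·(-2.3333) + (2.6667)·(2.6667) + (-2.3333)·(-2.3333) + (0.6667)·(0.6667)) / 5 = 21.3333/5 = 4.2667
  S[X_1,X_2] = ((1.6667)·(2.6667) + (-0.3333)·(2.6667) + (-2.3333)·(-3.3333) + (2.6667)·(1.6667) + (-2.3333)·(-1.3333) + (0.6667)·(-2.3333)) / 5 = 17.3333/5 = 3.4667
  S[X_2,X_2] = ((2.6667)·(2.6667) + (2.6667)·(2.6667) + (-3.3333)·(-3.3333) + (1.6667)·(1.6667) + (-1.3333)·(-1.3333) + (-2.3333)·(-2.3333)) / 5 = 35.3333/5 = 7.0667
  S = [[4.2667, 3.4667],
 [3.4667, 7.0667]].

Step 3 — invert S. det(S) = 4.2667·7.0667 - (3.4667)² = 18.1333.
  S^{-1} = (1/det) · [[d, -b], [-b, a]] = [[0.3897, -0.1912],
 [-0.1912, 0.2353]].

Step 4 — quadratic form (x̄ - mu_0)^T · S^{-1} · (x̄ - mu_0):
  S^{-1} · (x̄ - mu_0) = (-0.1103, 0.8088),
  (x̄ - mu_0)^T · [...] = (2.3333)·(-0.1103) + (5.3333)·(0.8088) = 4.0564.

Step 5 — scale by n: T² = 6 · 4.0564 = 24.3382.

T² ≈ 24.3382


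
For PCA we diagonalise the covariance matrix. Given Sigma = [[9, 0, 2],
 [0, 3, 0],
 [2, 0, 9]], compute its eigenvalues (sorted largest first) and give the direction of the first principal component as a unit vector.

Step 1 — characteristic polynomial p(λ) = det(λI - Sigma) = λ³ - tr·λ² + c_1·λ - det, where tr = trace, c_1 = sum of the principal 2×2 minors, det = det(Sigma):
  tr = 9 + 3 + 9 = 21,
  c_1 = (9·3 - (0)²) + (9·9 - (2)²) + (3·9 - (0)²) = 27 + 77 + 27 = 131,
  det = 9·(3·9 - (0)²) - (0)·((0)·9 - (0)·(2)) + (2)·((0)·(0) - 3·(2)) = 9·(27) - (0)·(0) + (2)·(-6) = 231.
  So p(λ) = λ³ - 21λ² + 131λ - 231.
Step 2 — look for an integer root (rational root theorem: any rational root is an integer divisor of 231). Testing λ = 3:
  p(3) = 27 - 189 + 393 - 231 = 0  ✓
  Dividing out (λ - 3): p(λ) = (λ - 3)(λ² - 18λ + 77).
Step 3 — remaining eigenvalues from the quadratic λ² - 18λ + 77 = 0:
  Δ = 18² - 4·77 = 324 - 308 = 16,  λ = (18 ± √16)/2 = (18 ± 4)/2 = 11 or 7.
  Sorted: λ_1 = 11,  λ_2 = 7,  λ_3 = 3  (check: sum = 21 = tr ✓).

Step 4 — unit eigenvector for λ_1 = 11: v spans the null space of (Sigma - λ_1 I), whose rows are
  r_1 = (-2, 0, 2),  r_2 = (0, -8, 0),  r_3 = (2, 0, -2).
  v is orthogonal to every row, so take v ∝ r_1 × r_2 = ((0)·(0) - (2)·(-8), (2)·(0) - (-2)·(0), (-2)·(-8) - (0)·(0)) = (16, 0, 16).
  Rescale (divide by 16): u = (1, 0, 1).
  ||u|| = √((1)² + (0)² + (1)²) = √(2) ≈ 1.4142,  v_1 = u/||u|| ≈ (0.7071, 0, 0.7071) (||v_1|| = 1).

λ_1 = 11,  λ_2 = 7,  λ_3 = 3;  v_1 ≈ (0.7071, 0, 0.7071)


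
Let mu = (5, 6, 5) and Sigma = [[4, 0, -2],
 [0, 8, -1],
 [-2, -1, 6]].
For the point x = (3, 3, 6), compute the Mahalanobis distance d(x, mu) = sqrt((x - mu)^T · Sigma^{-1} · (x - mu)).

Step 1 — centre the observation: (x - mu) = (-2, -3, 1).

Step 2 — invert Sigma (cofactor / det for 3×3, or solve directly):
  Sigma^{-1} = [[0.3013, 0.0128, 0.1026],
 [0.0128, 0.1282, 0.0256],
 [0.1026, 0.0256, 0.2051]].

Step 3 — form the quadratic (x - mu)^T · Sigma^{-1} · (x - mu):
  Sigma^{-1} · (x - mu) = (-0.5385, -0.3846, -0.0769).
  (x - mu)^T · [Sigma^{-1} · (x - mu)] = (-2)·(-0.5385) + (-3)·(-0.3846) + (1)·(-0.0769) = 2.1538.

Step 4 — take square root: d = √(2.1538) ≈ 1.4676.

d(x, mu) = √(2.1538) ≈ 1.4676


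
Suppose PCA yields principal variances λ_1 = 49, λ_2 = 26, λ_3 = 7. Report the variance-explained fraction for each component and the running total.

Step 1 — total variance = trace(Sigma) = Σ λ_i = 49 + 26 + 7 = 82.

Step 2 — fraction explained by component i = λ_i / Σ λ:
  PC1: 49/82 = 0.5976
  PC2: 26/82 = 0.3171
  PC3: 7/82 = 0.0854

Step 3 — cumulative fraction after k components = (λ_1 + ... + λ_k) / Σ λ:
  k = 1: 49/82 = 0.5976
  k = 2: (49 + 26)/82 = 75/82 = 0.9146
  k = 3: (49 + 26 + 7)/82 = 82/82 = 1

Summary (fraction, with percent):

explained: PC1 0.5976 (59.76%), PC2 0.3171 (31.71%), PC3 0.0854 (8.54%);  cumulative: 0.5976, 0.9146, 1


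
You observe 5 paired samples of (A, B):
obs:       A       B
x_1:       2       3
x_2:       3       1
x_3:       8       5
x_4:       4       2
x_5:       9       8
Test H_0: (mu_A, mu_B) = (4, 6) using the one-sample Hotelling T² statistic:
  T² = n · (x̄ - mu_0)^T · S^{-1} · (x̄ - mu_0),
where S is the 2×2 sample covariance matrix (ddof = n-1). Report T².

Step 1 — sample mean vector:
  mean(A) = (2 + 3 + 8 + 4 + 9) / 5 = 26/5 = 5.2
  mean(B) = (3 + 1 + 5 + 2 + 8) / 5 = 19/5 = 3.8
  x̄ = (5.2, 3.8),  deviation x̄ - mu_0 = (5.2, 3.8) - (4, 6) = (1.2, -2.2).

Step 2 — sample covariance matrix, S[i,j] = (1/(n-1)) · Σ_k (x_{k,i} - mean_i) · (x_{k,j} - mean_j), divisor n-1 = 4:
  S[A,A] = ((-3.2)·(-3.2) + (-2.2)·(-2.2) + (2.8)·(2.8) + (-1.2)·(-1.2) + (3.8)·(3.8)) / 4 = 38.8/4 = 9.7
  S[A,B] = ((-3.2)·(-0.8) + (-2.2)·(-2.8) + (2.8)·(1.2) + (-1.2)·(-1.8) + (3.8)·(4.2)) / 4 = 30.2/4 = 7.55
  S[B,B] = ((-0.8)·(-0.8) + (-2.8)·(-2.8) + (1.2)·(1.2) + (-1.8)·(-1.8) + (4.2)·(4.2)) / 4 = 30.8/4 = 7.7
  S = [[9.7, 7.55],
 [7.55, 7.7]].

Step 3 — invert S. det(S) = 9.7·7.7 - (7.55)² = 17.6875.
  S^{-1} = (1/det) · [[d, -b], [-b, a]] = [[0.4353, -0.4269],
 [-0.4269, 0.5484]].

Step 4 — quadratic form (x̄ - mu_0)^T · S^{-1} · (x̄ - mu_0):
  S^{-1} · (x̄ - mu_0) = (1.4615, -1.7187),
  (x̄ - mu_0)^T · [...] = (1.2)·(1.4615) + (-2.2)·(-1.7187) = 5.535.

Step 5 — scale by n: T² = 5 · 5.535 = 27.6749.

T² ≈ 27.6749


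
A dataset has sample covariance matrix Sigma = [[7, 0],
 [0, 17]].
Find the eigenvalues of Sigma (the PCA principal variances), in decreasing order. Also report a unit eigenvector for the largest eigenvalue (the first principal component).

Step 1 — characteristic polynomial of 2×2 Sigma:
  det(Sigma - λI) = λ² - trace · λ + det = 0.
  trace = 7 + 17 = 24, det = 7·17 - (0)² = 119.
Step 2 — discriminant:
  Δ = trace² - 4·det = 576 - 476 = 100.
Step 3 — eigenvalues:
  λ = (trace ± √Δ)/2 = (24 ± 10)/2,
  λ_1 = 17,  λ_2 = 7.

Step 4 — unit eigenvector for λ_1: Sigma is diagonal, so its eigenvectors are the coordinate axes. λ_1 = 17 is the diagonal entry on the second coordinate axis, hence
  v_1 = (0, 1) (||v_1|| = 1).

λ_1 = 17,  λ_2 = 7;  v_1 ≈ (0, 1)


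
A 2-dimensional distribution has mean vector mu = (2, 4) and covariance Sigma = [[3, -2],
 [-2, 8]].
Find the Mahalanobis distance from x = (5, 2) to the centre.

Step 1 — centre the observation: (x - mu) = (3, -2).

Step 2 — invert Sigma. det(Sigma) = 3·8 - (-2)² = 20.
  Sigma^{-1} = (1/det) · [[d, -b], [-b, a]] = [[0.4, 0.1],
 [0.1, 0.15]].

Step 3 — form the quadratic (x - mu)^T · Sigma^{-1} · (x - mu):
  Sigma^{-1} · (x - mu) = (1, 0).
  (x - mu)^T · [Sigma^{-1} · (x - mu)] = (3)·(1) + (-2)·(0) = 3.

Step 4 — take square root: d = √(3) ≈ 1.7321.

d(x, mu) = √(3) ≈ 1.7321


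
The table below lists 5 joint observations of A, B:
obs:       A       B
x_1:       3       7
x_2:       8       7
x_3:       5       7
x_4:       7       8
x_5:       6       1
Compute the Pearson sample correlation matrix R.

Step 1 — column means:
  mean(A) = (3 + 8 + 5 + 7 + 6) / 5 = 29/5 = 5.8
  mean(B) = (7 + 7 + 7 + 8 + 1) / 5 = 30/5 = 6

Step 2 — sample variances and covariances s[i,j] = (1/(n-1)) · Σ_k (x_{k,i} - mean_i) · (x_{k,j} - mean_j), with n-1 = 4:
  s[A,A] = ((-2.8)·(-2.8) + (2.2)·(2.2) + (-0.8)·(-0.8) + (1.2)·(1.2) + (0.2)·(0.2)) / 4 = 14.8/4 = 3.7
  s[A,B] = ((-2.8)·(1) + (2.2)·(1) + (-0.8)·(1) + (1.2)·(2) + (0.2)·(-5)) / 4 = 0/4 = 0
  s[B,B] = ((1)·(1) + (1)·(1) + (1)·(1) + (2)·(2) + (-5)·(-5)) / 4 = 32/4 = 8
  Sample standard deviations s_i = √(s[i,i]):
  s(A) = √(3.7) = 1.9235
  s(B) = √(8) = 2.8284

Step 3 — r_{ij} = s_{ij} / (s_i · s_j):
  r[A,A] = 1 (diagonal).
  r[A,B] = 0 / (1.9235 · 2.8284) = 0 / 5.4406 = 0
  r[B,B] = 1 (diagonal).

R is symmetric with unit diagonal. Assembling:

R = [[1, 0],
 [0, 1]]


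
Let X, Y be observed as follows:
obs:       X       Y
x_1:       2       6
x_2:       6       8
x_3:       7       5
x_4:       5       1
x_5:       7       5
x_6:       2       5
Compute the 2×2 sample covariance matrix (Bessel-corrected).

Step 1 — column means:
  mean(X) = (2 + 6 + 7 + 5 + 7 + 2) / 6 = 29/6 = 4.8333
  mean(Y) = (6 + 8 + 5 + 1 + 5 + 5) / 6 = 30/6 = 5

Step 2 — sample covariance S[i,j] = (1/(n-1)) · Σ_k (x_{k,i} - mean_i) · (x_{k,j} - mean_j), with n-1 = 5.
  S[X,X] = ((-2.8333)·(-2.8333) + (1.1667)·(1.1667) + (2.1667)·(2.1667) + (0.1667)·(0.1667) + (2.1667)·(2.1667) + (-2.8333)·(-2.8333)) / 5 = 26.8333/5 = 5.3667
  S[X,Y] = ((-2.8333)·(1) + (1.1667)·(3) + (2.1667)·(0) + (0.1667)·(-4) + (2.1667)·(0) + (-2.8333)·(0)) / 5 = 0/5 = 0
  S[Y,Y] = ((1)·(1) + (3)·(3) + (0)·(0) + (-4)·(-4) + (0)·(0) + (0)·(0)) / 5 = 26/5 = 5.2

S is symmetric (S[j,i] = S[i,j]). Assembling:

S = [[5.3667, 0],
 [0, 5.2]]


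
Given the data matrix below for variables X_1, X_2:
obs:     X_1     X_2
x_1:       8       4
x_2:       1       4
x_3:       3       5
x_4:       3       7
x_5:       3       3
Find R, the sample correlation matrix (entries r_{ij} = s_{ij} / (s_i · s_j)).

Step 1 — column means:
  mean(X_1) = (8 + 1 + 3 + 3 + 3) / 5 = 18/5 = 3.6
  mean(X_2) = (4 + 4 + 5 + 7 + 3) / 5 = 23/5 = 4.6

Step 2 — sample variances and covariances s[i,j] = (1/(n-1)) · Σ_k (x_{k,i} - mean_i) · (x_{k,j} - mean_j), with n-1 = 4:
  s[X_1,X_1] = ((4.4)·(4.4) + (-2.6)·(-2.6) + (-0.6)·(-0.6) + (-0.6)·(-0.6) + (-0.6)·(-0.6)) / 4 = 27.2/4 = 6.8
  s[X_1,X_2] = ((4.4)·(-0.6) + (-2.6)·(-0.6) + (-0.6)·(0.4) + (-0.6)·(2.4) + (-0.6)·(-1.6)) / 4 = -1.8/4 = -0.45
  s[X_2,X_2] = ((-0.6)·(-0.6) + (-0.6)·(-0.6) + (0.4)·(0.4) + (2.4)·(2.4) + (-1.6)·(-1.6)) / 4 = 9.2/4 = 2.3
  Sample standard deviations s_i = √(s[i,i]):
  s(X_1) = √(6.8) = 2.6077
  s(X_2) = √(2.3) = 1.5166

Step 3 — r_{ij} = s_{ij} / (s_i · s_j):
  r[X_1,X_1] = 1 (diagonal).
  r[X_1,X_2] = -0.45 / (2.6077 · 1.5166) = -0.45 / 3.9547 = -0.1138
  r[X_2,X_2] = 1 (diagonal).

R is symmetric with unit diagonal. Assembling:

R = [[1, -0.1138],
 [-0.1138, 1]]


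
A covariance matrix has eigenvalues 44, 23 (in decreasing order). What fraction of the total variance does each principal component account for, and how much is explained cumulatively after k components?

Step 1 — total variance = trace(Sigma) = Σ λ_i = 44 + 23 = 67.

Step 2 — fraction explained by component i = λ_i / Σ λ:
  PC1: 44/67 = 0.6567
  PC2: 23/67 = 0.3433

Step 3 — cumulative fraction after k components = (λ_1 + ... + λ_k) / Σ λ:
  k = 1: 44/67 = 0.6567
  k = 2: (44 + 23)/67 = 67/67 = 1

Summary (fraction, with percent):

explained: PC1 0.6567 (65.67%), PC2 0.3433 (34.33%);  cumulative: 0.6567, 1


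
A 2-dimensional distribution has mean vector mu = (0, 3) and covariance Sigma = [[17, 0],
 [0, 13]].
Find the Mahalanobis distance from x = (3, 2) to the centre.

Step 1 — centre the observation: (x - mu) = (3, -1).

Step 2 — invert Sigma. det(Sigma) = 17·13 - (0)² = 221.
  Sigma^{-1} = (1/det) · [[d, -b], [-b, a]] = [[0.0588, 0],
 [0, 0.0769]].

Step 3 — form the quadratic (x - mu)^T · Sigma^{-1} · (x - mu):
  Sigma^{-1} · (x - mu) = (0.1765, -0.0769).
  (x - mu)^T · [Sigma^{-1} · (x - mu)] = (3)·(0.1765) + (-1)·(-0.0769) = 0.6063.

Step 4 — take square root: d = √(0.6063) ≈ 0.7787.

d(x, mu) = √(0.6063) ≈ 0.7787


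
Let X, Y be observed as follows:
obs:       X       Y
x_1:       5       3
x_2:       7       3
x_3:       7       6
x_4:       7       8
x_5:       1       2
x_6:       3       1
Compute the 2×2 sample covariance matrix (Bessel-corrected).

Step 1 — column means:
  mean(X) = (5 + 7 + 7 + 7 + 1 + 3) / 6 = 30/6 = 5
  mean(Y) = (3 + 3 + 6 + 8 + 2 + 1) / 6 = 23/6 = 3.8333

Step 2 — sample covariance S[i,j] = (1/(n-1)) · Σ_k (x_{k,i} - mean_i) · (x_{k,j} - mean_j), with n-1 = 5.
  S[X,X] = ((0)·(0) + (2)·(2) + (2)·(2) + (2)·(2) + (-4)·(-4) + (-2)·(-2)) / 5 = 32/5 = 6.4
  S[X,Y] = ((0)·(-0.8333) + (2)·(-0.8333) + (2)·(2.1667) + (2)·(4.1667) + (-4)·(-1.8333) + (-2)·(-2.8333)) / 5 = 24/5 = 4.8
  S[Y,Y] = ((-0.8333)·(-0.8333) + (-0.8333)·(-0.8333) + (2.1667)·(2.1667) + (4.1667)·(4.1667) + (-1.8333)·(-1.8333) + (-2.8333)·(-2.8333)) / 5 = 34.8333/5 = 6.9667

S is symmetric (S[j,i] = S[i,j]). Assembling:

S = [[6.4, 4.8],
 [4.8, 6.9667]]


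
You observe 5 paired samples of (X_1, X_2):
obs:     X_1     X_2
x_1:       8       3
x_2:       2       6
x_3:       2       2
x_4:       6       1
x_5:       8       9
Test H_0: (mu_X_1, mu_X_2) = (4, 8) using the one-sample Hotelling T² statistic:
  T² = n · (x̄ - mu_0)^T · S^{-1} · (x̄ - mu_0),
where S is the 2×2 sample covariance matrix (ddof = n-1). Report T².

Step 1 — sample mean vector:
  mean(X_1) = (8 + 2 + 2 + 6 + 8) / 5 = 26/5 = 5.2
  mean(X_2) = (3 + 6 + 2 + 1 + 9) / 5 = 21/5 = 4.2
  x̄ = (5.2, 4.2),  deviation x̄ - mu_0 = (5.2, 4.2) - (4, 8) = (1.2, -3.8).

Step 2 — sample covariance matrix, S[i,j] = (1/(n-1)) · Σ_k (x_{k,i} - mean_i) · (x_{k,j} - mean_j), divisor n-1 = 4:
  S[X_1,X_1] = ((2.8)·(2.8) + (-3.2)·(-3.2) + (-3.2)·(-3.2) + (0.8)·(0.8) + (2.8)·(2.8)) / 4 = 36.8/4 = 9.2
  S[X_1,X_2] = ((2.8)·(-1.2) + (-3.2)·(1.8) + (-3.2)·(-2.2) + (0.8)·(-3.2) + (2.8)·(4.8)) / 4 = 8.8/4 = 2.2
  S[X_2,X_2] = ((-1.2)·(-1.2) + (1.8)·(1.8) + (-2.2)·(-2.2) + (-3.2)·(-3.2) + (4.8)·(4.8)) / 4 = 42.8/4 = 10.7
  S = [[9.2, 2.2],
 [2.2, 10.7]].

Step 3 — invert S. det(S) = 9.2·10.7 - (2.2)² = 93.6.
  S^{-1} = (1/det) · [[d, -b], [-b, a]] = [[0.1143, -0.0235],
 [-0.0235, 0.0983]].

Step 4 — quadratic form (x̄ - mu_0)^T · S^{-1} · (x̄ - mu_0):
  S^{-1} · (x̄ - mu_0) = (0.2265, -0.4017),
  (x̄ - mu_0)^T · [...] = (1.2)·(0.2265) + (-3.8)·(-0.4017) = 1.7983.

Step 5 — scale by n: T² = 5 · 1.7983 = 8.9915.

T² ≈ 8.9915


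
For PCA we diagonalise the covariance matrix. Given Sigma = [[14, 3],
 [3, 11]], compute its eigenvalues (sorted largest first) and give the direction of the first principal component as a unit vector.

Step 1 — characteristic polynomial of 2×2 Sigma:
  det(Sigma - λI) = λ² - trace · λ + det = 0.
  trace = 14 + 11 = 25, det = 14·11 - (3)² = 145.
Step 2 — discriminant:
  Δ = trace² - 4·det = 625 - 580 = 45.
Step 3 — eigenvalues:
  λ = (trace ± √Δ)/2 = (25 ± 6.7082)/2,
  λ_1 = 15.8541,  λ_2 = 9.1459.

Step 4 — unit eigenvector for λ_1: solve (Sigma - λ_1 I)v = 0. First row:
  (14 - 15.8541)·v_x + (3)·v_y = 0, i.e. (-1.8541)·v_x + (3)·v_y = 0,
  so v ∝ (b, λ_1 - a) = (3, 1.8541) = u.
  ||u|| = √((3)² + (1.8541)²) = √(12.4377) ≈ 3.5267,
  v_1 = u/||u|| ≈ (0.8507, 0.5257) (||v_1|| = 1).

λ_1 = 15.8541,  λ_2 = 9.1459;  v_1 ≈ (0.8507, 0.5257)


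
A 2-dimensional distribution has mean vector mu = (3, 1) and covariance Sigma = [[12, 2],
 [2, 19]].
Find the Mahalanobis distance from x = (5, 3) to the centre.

Step 1 — centre the observation: (x - mu) = (2, 2).

Step 2 — invert Sigma. det(Sigma) = 12·19 - (2)² = 224.
  Sigma^{-1} = (1/det) · [[d, -b], [-b, a]] = [[0.0848, -0.0089],
 [-0.0089, 0.0536]].

Step 3 — form the quadratic (x - mu)^T · Sigma^{-1} · (x - mu):
  Sigma^{-1} · (x - mu) = (0.1518, 0.0893).
  (x - mu)^T · [Sigma^{-1} · (x - mu)] = (2)·(0.1518) + (2)·(0.0893) = 0.4821.

Step 4 — take square root: d = √(0.4821) ≈ 0.6944.

d(x, mu) = √(0.4821) ≈ 0.6944


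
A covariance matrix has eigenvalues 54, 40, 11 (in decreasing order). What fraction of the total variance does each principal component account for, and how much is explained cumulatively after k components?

Step 1 — total variance = trace(Sigma) = Σ λ_i = 54 + 40 + 11 = 105.

Step 2 — fraction explained by component i = λ_i / Σ λ:
  PC1: 54/105 = 0.5143
  PC2: 40/105 = 0.381
  PC3: 11/105 = 0.1048

Step 3 — cumulative fraction after k components = (λ_1 + ... + λ_k) / Σ λ:
  k = 1: 54/105 = 0.5143
  k = 2: (54 + 40)/105 = 94/105 = 0.8952
  k = 3: (54 + 40 + 11)/105 = 105/105 = 1

Summary (fraction, with percent):

explained: PC1 0.5143 (51.43%), PC2 0.381 (38.1%), PC3 0.1048 (10.48%);  cumulative: 0.5143, 0.8952, 1


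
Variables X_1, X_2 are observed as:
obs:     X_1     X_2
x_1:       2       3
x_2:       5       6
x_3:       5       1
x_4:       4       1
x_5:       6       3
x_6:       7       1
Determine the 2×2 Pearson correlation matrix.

Step 1 — column means:
  mean(X_1) = (2 + 5 + 5 + 4 + 6 + 7) / 6 = 29/6 = 4.8333
  mean(X_2) = (3 + 6 + 1 + 1 + 3 + 1) / 6 = 15/6 = 2.5

Step 2 — sample variances and covariances s[i,j] = (1/(n-1)) · Σ_k (x_{k,i} - mean_i) · (x_{k,j} - mean_j), with n-1 = 5:
  s[X_1,X_1] = ((-2.8333)·(-2.8333) + (0.1667)·(0.1667) + (0.1667)·(0.1667) + (-0.8333)·(-0.8333) + (1.1667)·(1.1667) + (2.1667)·(2.1667)) / 5 = 14.8333/5 = 2.9667
  s[X_1,X_2] = ((-2.8333)·(0.5) + (0.1667)·(3.5) + (0.1667)·(-1.5) + (-0.8333)·(-1.5) + (1.1667)·(0.5) + (2.1667)·(-1.5)) / 5 = -2.5/5 = -0.5
  s[X_2,X_2] = ((0.5)·(0.5) + (3.5)·(3.5) + (-1.5)·(-1.5) + (-1.5)·(-1.5) + (0.5)·(0.5) + (-1.5)·(-1.5)) / 5 = 19.5/5 = 3.9
  Sample standard deviations s_i = √(s[i,i]):
  s(X_1) = √(2.9667) = 1.7224
  s(X_2) = √(3.9) = 1.9748

Step 3 — r_{ij} = s_{ij} / (s_i · s_j):
  r[X_1,X_1] = 1 (diagonal).
  r[X_1,X_2] = -0.5 / (1.7224 · 1.9748) = -0.5 / 3.4015 = -0.147
  r[X_2,X_2] = 1 (diagonal).

R is symmetric with unit diagonal. Assembling:

R = [[1, -0.147],
 [-0.147, 1]]


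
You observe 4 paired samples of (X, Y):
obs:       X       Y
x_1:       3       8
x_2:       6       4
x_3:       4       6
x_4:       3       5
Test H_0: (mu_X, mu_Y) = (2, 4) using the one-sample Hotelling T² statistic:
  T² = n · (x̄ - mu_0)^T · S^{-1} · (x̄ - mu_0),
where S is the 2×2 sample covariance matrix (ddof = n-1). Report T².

Step 1 — sample mean vector:
  mean(X) = (3 + 6 + 4 + 3) / 4 = 16/4 = 4
  mean(Y) = (8 + 4 + 6 + 5) / 4 = 23/4 = 5.75
  x̄ = (4, 5.75),  deviation x̄ - mu_0 = (4, 5.75) - (2, 4) = (2, 1.75).

Step 2 — sample covariance matrix, S[i,j] = (1/(n-1)) · Σ_k (x_{k,i} - mean_i) · (x_{k,j} - mean_j), divisor n-1 = 3:
  S[X,X] = ((-1)·(-1) + (2)·(2) + (0)·(0) + (-1)·(-1)) / 3 = 6/3 = 2
  S[X,Y] = ((-1)·(2.25) + (2)·(-1.75) + (0)·(0.25) + (-1)·(-0.75)) / 3 = -5/3 = -1.6667
  S[Y,Y] = ((2.25)·(2.25) + (-1.75)·(-1.75) + (0.25)·(0.25) + (-0.75)·(-0.75)) / 3 = 8.75/3 = 2.9167
  S = [[2, -1.6667],
 [-1.6667, 2.9167]].

Step 3 — invert S. det(S) = 2·2.9167 - (-1.6667)² = 3.0556.
  S^{-1} = (1/det) · [[d, -b], [-b, a]] = [[0.9545, 0.5455],
 [0.5455, 0.6545]].

Step 4 — quadratic form (x̄ - mu_0)^T · S^{-1} · (x̄ - mu_0):
  S^{-1} · (x̄ - mu_0) = (2.8636, 2.2364),
  (x̄ - mu_0)^T · [...] = (2)·(2.8636) + (1.75)·(2.2364) = 9.6409.

Step 5 — scale by n: T² = 4 · 9.6409 = 38.5636.

T² ≈ 38.5636
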